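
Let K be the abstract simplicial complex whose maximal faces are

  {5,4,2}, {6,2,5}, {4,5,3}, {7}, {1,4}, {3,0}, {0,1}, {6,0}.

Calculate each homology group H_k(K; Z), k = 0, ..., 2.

H_0 ≅ Z^2,  H_1 ≅ Z^2,  H_2 = 0.

Order the vertices as 0 < 1 < 2 < 3 < 4 < 5 < 6 < 7. Listing each simplex with vertices in this order, K has dimension 2 with simplices:

  0-simplices (8): [0], [1], [2], [3], [4], [5], [6], [7]
  1-simplices (11): [0,1], [0,3], [0,6], [1,4], [2,4], [2,5], [2,6], [3,4], [3,5], [4,5], [5,6]
  2-simplices (3): [2,4,5], [2,5,6], [3,4,5]

giving chain groups C_0 ≅ Z^8, C_1 ≅ Z^11, C_2 ≅ Z^3.

The boundary map ∂_1: C_1 → C_0 is given by ∂[p,q] = [q] − [p]. For instance
  ∂[2,4] = [4] − [2].
The 8×11 boundary matrix has rank 6 and Smith normal form diag(1,1,1,1,1,1).

The boundary map ∂_2: C_2 → C_1 maps a triangle to the signed sum of its edges. For instance
  ∂[3,4,5] = [4,5] − [3,5] + [3,4],
  ∂[2,5,6] = [5,6] − [2,6] + [2,5].
As a 11×3 matrix over Z this has rank 3, with invariant factors (1,1,1).

Computing H_k = (kernel of ∂_k) / (image of ∂_{k+1}):

  H_0: rank C_0 − rank ∂_1 = 8 − 6 = 2, and the invariant factors of ∂_1 are all 1, so H_0 ≅ Z^2.
  H_1: rank ker ∂_1 − rank ∂_2 = (11 − 6) − 3 = 2, and the invariant factors of ∂_2 are all 1, so H_1 ≅ Z^2.
  H_2: rank ker ∂_2 − rank ∂_3 = (3 − 3) − 0 = 0, and there is no ∂_3, so H_2 ≅ 0.

As a check, the Euler characteristic is 8 − 11 + 3 = 0, which agrees with 2 − 2 + 0 = 0.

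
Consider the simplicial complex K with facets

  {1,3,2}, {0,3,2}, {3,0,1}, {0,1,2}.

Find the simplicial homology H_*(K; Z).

Order the vertices as 0 < 1 < 2 < 3. Listing each simplex with vertices in this order, K has dimension 2 with simplices:

  0-simplices (4): [0], [1], [2], [3]
  1-simplices (6): [0,1], [0,2], [0,3], [1,2], [1,3], [2,3]
  2-simplices (4): [0,1,2], [0,1,3], [0,2,3], [1,2,3]

Hence C_0 ≅ Z^4, C_1 ≅ Z^6, C_2 ≅ Z^4.

The boundary map ∂_1: C_1 → C_0 sends each edge [p,q] (with p < q) to q − p. For instance
  ∂[0,1] = [1] − [0].
As a 4×6 matrix over Z this has rank 3, with invariant factors (1,1,1).

∂_2: C_2 → C_1 sends each 2-simplex [p,q,r] to [q,r] − [p,r] + [p,q]. For instance
  ∂[0,1,3] = [1,3] − [0,3] + [0,1],
  ∂[0,2,3] = [2,3] − [0,3] + [0,2].
The 6×4 boundary matrix has rank 3 and Smith normal form diag(1,1,1).

Computing H_k = (kernel of ∂_k) / (image of ∂_{k+1}):

  H_0: rank C_0 − rank ∂_1 = 4 − 3 = 1, and the invariant factors of ∂_1 are all 1, so H_0 ≅ Z.
  H_1: rank ker ∂_1 − rank ∂_2 = (6 − 3) − 3 = 0, and the invariant factors of ∂_2 are all 1, so H_1 ≅ 0.
  H_2: rank ker ∂_2 − rank ∂_3 = (4 − 3) − 0 = 1, and there is no ∂_3, so H_2 ≅ Z.

H_0 ≅ Z,  H_1 = 0,  H_2 ≅ Z.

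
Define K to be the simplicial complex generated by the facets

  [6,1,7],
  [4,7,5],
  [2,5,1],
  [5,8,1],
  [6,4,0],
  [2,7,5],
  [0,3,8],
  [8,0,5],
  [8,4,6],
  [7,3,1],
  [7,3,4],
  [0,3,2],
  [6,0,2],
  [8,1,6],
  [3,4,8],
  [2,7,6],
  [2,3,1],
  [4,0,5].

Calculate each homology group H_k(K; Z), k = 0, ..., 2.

H_0 = Z,  H_1 = Z ⊕ Z/2,  H_2 = 0.

We work with the vertex ordering 0 < 1 < 2 < 3 < 4 < 5 < 6 < 7 < 8. The simplices of K, each written with vertices in increasing order, are:

  0-simplices (9): [0], [1], [2], [3], [4], [5], [6], [7], [8]
  1-simplices (27): (27 of them)
  2-simplices (18): [0,2,3], [0,2,6], [0,3,8], [0,4,5], [0,4,6], [0,5,8], [1,2,3], [1,2,5], [1,3,7], [1,5,8], [1,6,7], [1,6,8], [2,5,7], [2,6,7], [3,4,7], [3,4,8], [4,5,7], [4,6,8]

giving chain groups C_0 ≅ Z^9, C_1 ≅ Z^27, C_2 ≅ Z^18.

∂_1: C_1 → C_0 is given by ∂[p,q] = [q] − [p]. For instance
  ∂[0,2] = [2] − [0].
This gives a 9×27 integer matrix of rank 8; reducing to Smith normal form yields diagonal entries (1,1,1,1,1,1,1,1).

∂_2: C_2 → C_1 acts by ∂[p,q,r] = [q,r] − [p,r] + [p,q]. For instance
  ∂[0,2,3] = [2,3] − [0,3] + [0,2],
  ∂[2,6,7] = [6,7] − [2,7] + [2,6].
The resulting 27×18 matrix has rank 18, and its Smith normal form has invariant factors (1,1,1,1,1,1,1,1,1,1,1,1,1,1,1,1,1,2).

From H_k ≅ ker(∂_k) / im(∂_{k+1}) we obtain:

  H_0: rank C_0 − rank ∂_1 = 9 − 8 = 1, and the invariant factors of ∂_1 are all 1, so H_0 ≅ Z.
  H_1: rank ker ∂_1 − rank ∂_2 = (27 − 8) − 18 = 1, and ∂_2 has invariant factor 2 > 1, so H_1 ≅ Z ⊕ Z/2.
  H_2: rank ker ∂_2 − rank ∂_3 = (18 − 18) − 0 = 0, and there is no ∂_3, so H_2 ≅ 0.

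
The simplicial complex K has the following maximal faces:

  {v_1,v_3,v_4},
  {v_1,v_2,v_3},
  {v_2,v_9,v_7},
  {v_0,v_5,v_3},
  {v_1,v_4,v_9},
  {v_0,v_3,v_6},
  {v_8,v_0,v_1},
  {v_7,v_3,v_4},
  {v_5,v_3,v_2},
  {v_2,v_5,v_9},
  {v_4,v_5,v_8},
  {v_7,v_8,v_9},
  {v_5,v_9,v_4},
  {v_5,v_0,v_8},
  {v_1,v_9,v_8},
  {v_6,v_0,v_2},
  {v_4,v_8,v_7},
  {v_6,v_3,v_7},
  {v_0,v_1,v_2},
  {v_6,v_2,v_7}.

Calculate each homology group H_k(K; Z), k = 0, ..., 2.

We work with the vertex ordering v_0 < v_1 < v_2 < v_3 < v_4 < v_5 < v_6 < v_7 < v_8 < v_9. The simplices of K, each written with vertices in increasing order, are:

  0-simplices (10): [v_0], [v_1], [v_2], [v_3], [v_4], [v_5], [v_6], [v_7], [v_8], [v_9]
  1-simplices (30): (30 of them)
  2-simplices (20): (20 of them)

giving chain groups C_0 ≅ Z^10, C_1 ≅ Z^30, C_2 ≅ Z^20.

Boundary ∂_1: C_1 → C_0 sends each edge [p,q] (with p < q) to q − p. For instance
  ∂[v_4,v_7] = [v_7] − [v_4].
The resulting 10×30 matrix has rank 9, and its Smith normal form has invariant factors (1,1,1,1,1,1,1,1,1).

The boundary map ∂_2: C_2 → C_1 maps a triangle to the signed sum of its edges. For instance
  ∂[v_1,v_4,v_9] = [v_4,v_9] − [v_1,v_9] + [v_1,v_4],
  ∂[v_2,v_3,v_5] = [v_3,v_5] − [v_2,v_5] + [v_2,v_3].
The 30×20 boundary matrix has rank 20 and Smith normal form diag(1,1,1,1,1,1,1,1,1,1,1,1,1,1,1,1,1,1,1,2).

Now H_k = ker ∂_k / im ∂_{k+1}, so:

  H_0: rank C_0 − rank ∂_1 = 10 − 9 = 1, and the invariant factors of ∂_1 are all 1, so H_0 ≅ Z.
  H_1: rank ker ∂_1 − rank ∂_2 = (30 − 9) − 20 = 1, and ∂_2 has invariant factor 2 > 1, so H_1 ≅ Z ⊕ Z_2.
  H_2: rank ker ∂_2 − rank ∂_3 = (20 − 20) − 0 = 0, and there is no ∂_3, so H_2 ≅ 0.

H_0 ≅ Z,  H_1 ≅ Z ⊕ Z_2,  H_2 = 0.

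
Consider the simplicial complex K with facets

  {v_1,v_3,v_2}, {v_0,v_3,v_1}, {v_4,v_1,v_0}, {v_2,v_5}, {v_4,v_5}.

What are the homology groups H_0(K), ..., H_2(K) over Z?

Take the total order v_0 < v_1 < v_2 < v_3 < v_4 < v_5 on the vertex set. Then K (dimension 2) consists of the simplices:

  0-simplices (6): [v_0], [v_1], [v_2], [v_3], [v_4], [v_5]
  1-simplices (9): [v_0,v_1], [v_0,v_3], [v_0,v_4], [v_1,v_2], [v_1,v_3], [v_1,v_4], [v_2,v_3], [v_2,v_5], [v_4,v_5]
  2-simplices (3): [v_0,v_1,v_3], [v_0,v_1,v_4], [v_1,v_2,v_3]

giving chain groups C_0 ≅ Z^6, C_1 ≅ Z^9, C_2 ≅ Z^3.

The boundary map ∂_1: C_1 → C_0 is given by ∂[p,q] = [q] − [p]. For instance
  ∂[v_4,v_5] = [v_5] − [v_4].
The 6×9 boundary matrix has rank 5 and Smith normal form diag(1,1,1,1,1).

Boundary ∂_2: C_2 → C_1 acts by ∂[p,q,r] = [q,r] − [p,r] + [p,q]. For instance
  ∂[v_0,v_1,v_4] = [v_1,v_4] − [v_0,v_4] + [v_0,v_1],
  ∂[v_1,v_2,v_3] = [v_2,v_3] − [v_1,v_3] + [v_1,v_2].
This gives a 9×3 integer matrix of rank 3; reducing to Smith normal form yields diagonal entries (1,1,1).

Reading off H_k = ker ∂_k / im ∂_{k+1}:

  H_0: rank C_0 − rank ∂_1 = 6 − 5 = 1, and the invariant factors of ∂_1 are all 1, so H_0 ≅ Z.
  H_1: rank ker ∂_1 − rank ∂_2 = (9 − 5) − 3 = 1, and the invariant factors of ∂_2 are all 1, so H_1 ≅ Z.
  H_2: rank ker ∂_2 − rank ∂_3 = (3 − 3) − 0 = 0, and there is no ∂_3, so H_2 ≅ 0.

H_0 ≅ Z,  H_1 ≅ Z,  H_2 = 0.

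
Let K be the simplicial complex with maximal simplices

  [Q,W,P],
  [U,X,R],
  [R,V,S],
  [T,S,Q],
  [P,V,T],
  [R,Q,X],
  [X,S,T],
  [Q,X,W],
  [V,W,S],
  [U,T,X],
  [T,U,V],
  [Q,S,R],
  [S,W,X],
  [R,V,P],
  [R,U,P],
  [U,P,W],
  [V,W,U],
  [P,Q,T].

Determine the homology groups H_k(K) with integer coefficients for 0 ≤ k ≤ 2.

Take the total order P < Q < R < S < T < U < V < W < X on the vertex set. Then K (dimension 2) consists of the simplices:

  0-simplices (9): P, Q, R, S, T, U, V, W, X
  1-simplices (27): PQ, PR, PT, PU, PV, PW, QR, QS, QT, QW, QX, RS, RU, RV, RX, ST, SV, SW, SX, TU, TV, TX, UV, UW, UX, VW, WX
  2-simplices (18): PQT, PQW, PRU, PRV, PTV, PUW, QRS, QRX, QST, QWX, RSV, RUX, STX, SVW, SWX, TUV, TUX, UVW

so the chain groups are C_0 ≅ Z^9, C_1 ≅ Z^27, C_2 ≅ Z^18.

∂_1: C_1 → C_0 is given by ∂[p,q] = [q] − [p]. For instance
  ∂PT = T − P.
The 9×27 boundary matrix has rank 8 and Smith normal form diag(1,1,1,1,1,1,1,1).

∂_2: C_2 → C_1 acts by ∂[p,q,r] = [q,r] − [p,r] + [p,q]. For instance
  ∂SVW = VW − SW + SV,
  ∂QRS = RS − QS + QR.
This gives a 27×18 integer matrix of rank 18; reducing to Smith normal form yields diagonal entries (1,1,1,1,1,1,1,1,1,1,1,1,1,1,1,1,1,2).

Computing H_k = (kernel of ∂_k) / (image of ∂_{k+1}):

  H_0: rank C_0 − rank ∂_1 = 9 − 8 = 1, and the invariant factors of ∂_1 are all 1, so H_0 = Z.
  H_1: rank ker ∂_1 − rank ∂_2 = (27 − 8) − 18 = 1, and ∂_2 has invariant factor 2 > 1, so H_1 = Z ⊕ Z/2.
  H_2: rank ker ∂_2 − rank ∂_3 = (18 − 18) − 0 = 0, and there is no ∂_3, so H_2 = 0.

H_0 = Z,  H_1 = Z ⊕ Z/2,  H_2 = 0.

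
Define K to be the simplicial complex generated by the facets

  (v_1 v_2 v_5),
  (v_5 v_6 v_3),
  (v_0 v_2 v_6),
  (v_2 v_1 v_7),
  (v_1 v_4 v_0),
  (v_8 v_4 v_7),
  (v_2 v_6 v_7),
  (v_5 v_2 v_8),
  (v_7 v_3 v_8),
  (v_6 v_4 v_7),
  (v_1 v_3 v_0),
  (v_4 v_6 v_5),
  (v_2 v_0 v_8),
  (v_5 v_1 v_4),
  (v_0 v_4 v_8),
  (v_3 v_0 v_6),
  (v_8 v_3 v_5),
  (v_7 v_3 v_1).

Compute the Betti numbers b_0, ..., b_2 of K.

b_0 = 1, b_1 = 2, b_2 = 1.

We work with the vertex ordering v_0 < v_1 < v_2 < v_3 < v_4 < v_5 < v_6 < v_7 < v_8. The simplices of K, each written with vertices in increasing order, are:

  0-simplices (9): [v_0], [v_1], [v_2], [v_3], [v_4], [v_5], [v_6], [v_7], [v_8]
  1-simplices (27): (27 of them)
  2-simplices (18): (18 of them)

so the chain groups are C_0 ≅ Z^9, C_1 ≅ Z^27, C_2 ≅ Z^18.

∂_1: C_1 → C_0 is given by ∂[p,q] = [q] − [p]. For instance
  ∂[v_0,v_8] = [v_8] − [v_0].
This gives a 9×27 integer matrix of rank 8; reducing to Smith normal form yields diagonal entries (1,1,1,1,1,1,1,1).

∂_2: C_2 → C_1 maps a triangle to the signed sum of its edges. For instance
  ∂[v_3,v_7,v_8] = [v_7,v_8] − [v_3,v_8] + [v_3,v_7],
  ∂[v_1,v_4,v_5] = [v_4,v_5] − [v_1,v_5] + [v_1,v_4].
As a 27×18 matrix over Z this has rank 17, with invariant factors (1,1,1,1,1,1,1,1,1,1,1,1,1,1,1,1,1).

Now H_k = ker ∂_k / im ∂_{k+1}, so:

  H_0: rank C_0 − rank ∂_1 = 9 − 8 = 1, and the invariant factors of ∂_1 are all 1, so H_0 = Z.
  H_1: rank ker ∂_1 − rank ∂_2 = (27 − 8) − 17 = 2, and the invariant factors of ∂_2 are all 1, so H_1 = Z^2.
  H_2: rank ker ∂_2 − rank ∂_3 = (18 − 17) − 0 = 1, and there is no ∂_3, so H_2 = Z.

As a check, the Euler characteristic is 9 − 27 + 18 = 0, which agrees with 1 − 2 + 1 = 0.

Hence the Betti numbers are b_0 = 1, b_1 = 2, b_2 = 1.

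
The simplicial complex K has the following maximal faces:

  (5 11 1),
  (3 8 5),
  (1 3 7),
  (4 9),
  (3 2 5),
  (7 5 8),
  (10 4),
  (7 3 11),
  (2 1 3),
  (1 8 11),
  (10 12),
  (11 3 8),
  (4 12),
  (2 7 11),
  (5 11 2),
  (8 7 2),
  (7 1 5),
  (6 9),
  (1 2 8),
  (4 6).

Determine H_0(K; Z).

H_0 ≅ Z^2.

Take the total order 1 < 2 < 3 < 4 < 5 < 6 < 7 < 8 < 9 < 10 < 11 < 12 on the vertex set. Then K (dimension 2) consists of the simplices:

  0-simplices (12): [1], [2], [3], [4], [5], [6], [7], [8], [9], [10], [11], [12]
  1-simplices (27): (27 of them)
  2-simplices (14): [1,2,3], [1,2,8], [1,3,7], [1,5,7], [1,5,11], [1,8,11], [2,3,5], [2,5,11], [2,7,8], [2,7,11], [3,5,8], [3,7,11], [3,8,11], [5,7,8]

Hence C_0 ≅ Z^12, C_1 ≅ Z^27, C_2 ≅ Z^14.

The boundary map ∂_1: C_1 → C_0 sends each edge [p,q] (with p < q) to q − p. For instance
  ∂[1,2] = [2] − [1].
The 12×27 boundary matrix has rank 10 and Smith normal form diag(1,1,1,1,1,1,1,1,1,1).

∂_2: C_2 → C_1 sends each 2-simplex [p,q,r] to [q,r] − [p,r] + [p,q]. For instance
  ∂[2,5,11] = [5,11] − [2,11] + [2,5],
  ∂[1,5,11] = [5,11] − [1,11] + [1,5].
The 27×14 boundary matrix has rank 13 and Smith normal form diag(1,1,1,1,1,1,1,1,1,1,1,1,1).

Computing H_k = (kernel of ∂_k) / (image of ∂_{k+1}):

  H_0: rank C_0 − rank ∂_1 = 12 − 10 = 2, and the invariant factors of ∂_1 are all 1, so H_0 ≅ Z^2.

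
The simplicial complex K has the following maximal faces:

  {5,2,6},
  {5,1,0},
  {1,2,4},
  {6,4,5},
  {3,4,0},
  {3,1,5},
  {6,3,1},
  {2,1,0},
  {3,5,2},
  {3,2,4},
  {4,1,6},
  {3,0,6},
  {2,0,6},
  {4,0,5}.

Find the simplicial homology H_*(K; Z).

H_0 = Z,  H_1 = Z^2,  H_2 = Z.

We work with the vertex ordering 0 < 1 < 2 < 3 < 4 < 5 < 6. The simplices of K, each written with vertices in increasing order, are:

  0-simplices (7): [0], [1], [2], [3], [4], [5], [6]
  1-simplices (21): [0,1], [0,2], [0,3], [0,4], [0,5], [0,6], [1,2], [1,3], [1,4], [1,5], [1,6], [2,3], [2,4], [2,5], [2,6], [3,4], [3,5], [3,6], [4,5], [4,6], [5,6]
  2-simplices (14): [0,1,2], [0,1,5], [0,2,6], [0,3,4], [0,3,6], [0,4,5], [1,2,4], [1,3,5], [1,3,6], [1,4,6], [2,3,4], [2,3,5], [2,5,6], [4,5,6]

Hence C_0 ≅ Z^7, C_1 ≅ Z^21, C_2 ≅ Z^14.

∂_1: C_1 → C_0 maps an edge to its endpoints' difference, ∂[p,q] = q − p.
The resulting 7×21 matrix has rank 6, and its Smith normal form has invariant factors (1,1,1,1,1,1).

The boundary map ∂_2: C_2 → C_1 acts by ∂[p,q,r] = [q,r] − [p,r] + [p,q]. For instance
  ∂[0,4,5] = [4,5] − [0,5] + [0,4],
  ∂[2,5,6] = [5,6] − [2,6] + [2,5].
As a 21×14 matrix over Z this has rank 13, with invariant factors (1,1,1,1,1,1,1,1,1,1,1,1,1).

Reading off H_k = ker ∂_k / im ∂_{k+1}:

  H_0: rank C_0 − rank ∂_1 = 7 − 6 = 1, and the invariant factors of ∂_1 are all 1, so H_0 = Z.
  H_1: rank ker ∂_1 − rank ∂_2 = (21 − 6) − 13 = 2, and the invariant factors of ∂_2 are all 1, so H_1 = Z^2.
  H_2: rank ker ∂_2 − rank ∂_3 = (14 − 13) − 0 = 1, and there is no ∂_3, so H_2 = Z.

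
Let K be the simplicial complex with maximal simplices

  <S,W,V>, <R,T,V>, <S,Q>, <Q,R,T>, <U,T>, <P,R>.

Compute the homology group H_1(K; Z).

We work with the vertex ordering P < Q < R < S < T < U < V < W. The simplices of K, each written with vertices in increasing order, are:

  0-simplices (8): P, Q, R, S, T, U, V, W
  1-simplices (11): PR, QR, QS, QT, RT, RV, SV, SW, TU, TV, VW
  2-simplices (3): QRT, RTV, SVW

Hence C_0 ≅ Z^8, C_1 ≅ Z^11, C_2 ≅ Z^3.

∂_1: C_1 → C_0 maps an edge to its endpoints' difference, ∂[p,q] = q − p.
The 8×11 boundary matrix has rank 7 and Smith normal form diag(1,1,1,1,1,1,1).

The boundary map ∂_2: C_2 → C_1 maps a triangle to the signed sum of its edges. For instance
  ∂SVW = VW − SW + SV,
  ∂RTV = TV − RV + RT.
The 11×3 boundary matrix has rank 3 and Smith normal form diag(1,1,1).

Now H_k = ker ∂_k / im ∂_{k+1}, so:

  H_1: rank ker ∂_1 − rank ∂_2 = (11 − 7) − 3 = 1, and the invariant factors of ∂_2 are all 1, so H_1 = Z.

H_1 ≅ Z.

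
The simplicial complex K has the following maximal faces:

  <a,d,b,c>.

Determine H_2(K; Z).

H_2 = 0.

Fix the vertex order a < b < c < d and write every simplex with vertices in increasing order. Then dim K = 3 and the simplices of K are:

  0-simplices (4): a, b, c, d
  1-simplices (6): ab, ac, ad, bc, bd, cd
  2-simplices (4): abc, abd, acd, bcd
  3-simplices (1): abcd

Hence C_0 ≅ Z^4, C_1 ≅ Z^6, C_2 ≅ Z^4, C_3 ≅ Z^1.

∂_1: C_1 → C_0 is given by ∂[p,q] = [q] − [p]. For instance
  ∂ac = c − a.
The resulting 4×6 matrix has rank 3, and its Smith normal form has invariant factors (1,1,1).

∂_2: C_2 → C_1 sends each 2-simplex [p,q,r] to [q,r] − [p,r] + [p,q]. For instance
  ∂acd = cd − ad + ac,
  ∂bcd = cd − bd + bc.
As a 6×4 matrix over Z this has rank 3, with invariant factors (1,1,1).

∂_3: C_3 → C_2 sends each 3-simplex σ to the alternating sum Σ_i (−1)^i (σ with its i-th vertex removed). For instance
  ∂abcd = bcd − acd + abd − abc.
This gives a 4×1 integer matrix of rank 1; reducing to Smith normal form yields diagonal entries (1).

Now H_k = ker ∂_k / im ∂_{k+1}, so:

  H_2: rank ker ∂_2 − rank ∂_3 = (4 − 3) − 1 = 0, and the invariant factors of ∂_3 are all 1, so H_2 = 0.

(K is a triangulation of the 3-simplex.)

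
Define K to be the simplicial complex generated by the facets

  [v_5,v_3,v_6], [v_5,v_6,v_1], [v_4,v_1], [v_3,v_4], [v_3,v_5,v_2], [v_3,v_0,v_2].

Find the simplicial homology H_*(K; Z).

H_0 ≅ Z,  H_1 ≅ Z,  H_2 = 0.

Order the vertices as v_0 < v_1 < v_2 < v_3 < v_4 < v_5 < v_6. Listing each simplex with vertices in this order, K has dimension 2 with simplices:

  0-simplices (7): [v_0], [v_1], [v_2], [v_3], [v_4], [v_5], [v_6]
  1-simplices (11): [v_0,v_2], [v_0,v_3], [v_1,v_4], [v_1,v_5], [v_1,v_6], [v_2,v_3], [v_2,v_5], [v_3,v_4], [v_3,v_5], [v_3,v_6], [v_5,v_6]
  2-simplices (4): [v_0,v_2,v_3], [v_1,v_5,v_6], [v_2,v_3,v_5], [v_3,v_5,v_6]

Hence C_0 ≅ Z^7, C_1 ≅ Z^11, C_2 ≅ Z^4.

The boundary map ∂_1: C_1 → C_0 is given by ∂[p,q] = [q] − [p]. For instance
  ∂[v_3,v_5] = [v_5] − [v_3].
The 7×11 boundary matrix has rank 6 and Smith normal form diag(1,1,1,1,1,1).

Boundary ∂_2: C_2 → C_1 sends each 2-simplex [p,q,r] to [q,r] − [p,r] + [p,q]. For instance
  ∂[v_3,v_5,v_6] = [v_5,v_6] − [v_3,v_6] + [v_3,v_5],
  ∂[v_0,v_2,v_3] = [v_2,v_3] − [v_0,v_3] + [v_0,v_2].
The resulting 11×4 matrix has rank 4, and its Smith normal form has invariant factors (1,1,1,1).

Computing H_k = (kernel of ∂_k) / (image of ∂_{k+1}):

  H_0: rank C_0 − rank ∂_1 = 7 − 6 = 1, and the invariant factors of ∂_1 are all 1, so H_0 ≅ Z.
  H_1: rank ker ∂_1 − rank ∂_2 = (11 − 6) − 4 = 1, and the invariant factors of ∂_2 are all 1, so H_1 ≅ Z.
  H_2: rank ker ∂_2 − rank ∂_3 = (4 − 4) − 0 = 0, and there is no ∂_3, so H_2 ≅ 0.

As a check, the Euler characteristic is 7 − 11 + 4 = 0, which agrees with 1 − 1 + 0 = 0.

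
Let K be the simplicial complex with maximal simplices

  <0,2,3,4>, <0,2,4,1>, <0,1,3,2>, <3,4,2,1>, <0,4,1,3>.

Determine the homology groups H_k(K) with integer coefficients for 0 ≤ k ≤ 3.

Order the vertices as 0 < 1 < 2 < 3 < 4. Listing each simplex with vertices in this order, K has dimension 3 with simplices:

  0-simplices (5): [0], [1], [2], [3], [4]
  1-simplices (10): [0,1], [0,2], [0,3], [0,4], [1,2], [1,3], [1,4], [2,3], [2,4], [3,4]
  2-simplices (10): [0,1,2], [0,1,3], [0,1,4], [0,2,3], [0,2,4], [0,3,4], [1,2,3], [1,2,4], [1,3,4], [2,3,4]
  3-simplices (5): [0,1,2,3], [0,1,2,4], [0,1,3,4], [0,2,3,4], [1,2,3,4]

giving chain groups C_0 ≅ Z^5, C_1 ≅ Z^10, C_2 ≅ Z^10, C_3 ≅ Z^5.

The boundary map ∂_1: C_1 → C_0 maps an edge to its endpoints' difference, ∂[p,q] = q − p. For instance
  ∂[3,4] = [4] − [3].
This gives a 5×10 integer matrix of rank 4; reducing to Smith normal form yields diagonal entries (1,1,1,1).

The boundary map ∂_2: C_2 → C_1 acts by ∂[p,q,r] = [q,r] − [p,r] + [p,q]. For instance
  ∂[0,2,4] = [2,4] − [0,4] + [0,2],
  ∂[0,1,4] = [1,4] − [0,4] + [0,1].
The resulting 10×10 matrix has rank 6, and its Smith normal form has invariant factors (1,1,1,1,1,1).

The boundary map ∂_3: C_3 → C_2 sends each 3-simplex σ to the alternating sum Σ_i (−1)^i (σ with its i-th vertex removed). For instance
  ∂[0,1,2,4] = [1,2,4] − [0,2,4] + [0,1,4] − [0,1,2],
  ∂[1,2,3,4] = [2,3,4] − [1,3,4] + [1,2,4] − [1,2,3].
The resulting 10×5 matrix has rank 4, and its Smith normal form has invariant factors (1,1,1,1).

Now H_k = ker ∂_k / im ∂_{k+1}, so:

  H_0: rank C_0 − rank ∂_1 = 5 − 4 = 1, and the invariant factors of ∂_1 are all 1, so H_0 ≅ Z.
  H_1: rank ker ∂_1 − rank ∂_2 = (10 − 4) − 6 = 0, and the invariant factors of ∂_2 are all 1, so H_1 ≅ 0.
  H_2: rank ker ∂_2 − rank ∂_3 = (10 − 6) − 4 = 0, and the invariant factors of ∂_3 are all 1, so H_2 ≅ 0.
  H_3: rank ker ∂_3 − rank ∂_4 = (5 − 4) − 0 = 1, and there is no ∂_4, so H_3 ≅ Z.

H_0 ≅ Z,  H_1 = 0,  H_2 = 0,  H_3 ≅ Z.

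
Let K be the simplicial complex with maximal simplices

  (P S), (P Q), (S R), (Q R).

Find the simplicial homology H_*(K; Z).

K has 4 vertices, 4 edges.
rank ∂_0 = 0, rank ∂_1 = 3 ⇒ b_0 = 4 − 0 − 3 = 1; all invariant factors of ∂_1 are 1 so no torsion. So H_0 ≅ Z.
rank ∂_1 = 3, rank ∂_2 = 0 ⇒ b_1 = 4 − 3 − 0 = 1. So H_1 ≅ Z.

H_0 = Z,  H_1 = Z.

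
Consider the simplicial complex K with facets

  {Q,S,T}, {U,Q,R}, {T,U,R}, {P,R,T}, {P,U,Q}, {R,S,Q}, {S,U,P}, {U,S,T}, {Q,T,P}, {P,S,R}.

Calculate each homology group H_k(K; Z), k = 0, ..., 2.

Order the vertices as P < Q < R < S < T < U. Listing each simplex with vertices in this order, K has dimension 2 with simplices:

  0-simplices (6): P, Q, R, S, T, U
  1-simplices (15): PQ, PR, PS, PT, PU, QR, QS, QT, QU, RS, RT, RU, ST, SU, TU
  2-simplices (10): PQT, PQU, PRS, PRT, PSU, QRS, QRU, QST, RTU, STU

Hence C_0 ≅ Z^6, C_1 ≅ Z^15, C_2 ≅ Z^10.

Boundary ∂_1: C_1 → C_0 is given by ∂[p,q] = [q] − [p]. For instance
  ∂ST = T − S.
The 6×15 boundary matrix has rank 5 and Smith normal form diag(1,1,1,1,1).

∂_2: C_2 → C_1 maps a triangle to the signed sum of its edges. For instance
  ∂QST = ST − QT + QS,
  ∂QRU = RU − QU + QR.
The 15×10 boundary matrix has rank 10 and Smith normal form diag(1,1,1,1,1,1,1,1,1,2).

Computing H_k = (kernel of ∂_k) / (image of ∂_{k+1}):

  H_0: rank C_0 − rank ∂_1 = 6 − 5 = 1, and the invariant factors of ∂_1 are all 1, so H_0 ≅ Z.
  H_1: rank ker ∂_1 − rank ∂_2 = (15 − 5) − 10 = 0, and ∂_2 has invariant factor 2 > 1, so H_1 ≅ Z/2Z.
  H_2: rank ker ∂_2 − rank ∂_3 = (10 − 10) − 0 = 0, and there is no ∂_3, so H_2 ≅ 0.

As a check, the Euler characteristic is 6 − 15 + 10 = 1, which agrees with 1 − 0 + 0 = 1.

H_0 ≅ Z,  H_1 ≅ Z/2Z,  H_2 = 0.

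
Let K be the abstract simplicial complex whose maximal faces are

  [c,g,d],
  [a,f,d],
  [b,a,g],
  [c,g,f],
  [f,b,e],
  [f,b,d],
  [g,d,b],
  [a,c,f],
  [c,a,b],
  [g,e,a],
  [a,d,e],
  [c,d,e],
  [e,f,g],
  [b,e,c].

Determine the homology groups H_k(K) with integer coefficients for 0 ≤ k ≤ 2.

H_0 = Z,  H_1 = Z^2,  H_2 = Z.

K has 7 vertices, 21 edges, 14 triangles.
rank ∂_0 = 0, rank ∂_1 = 6 ⇒ b_0 = 7 − 0 − 6 = 1; all invariant factors of ∂_1 are 1 so no torsion. So H_0 = Z.
rank ∂_1 = 6, rank ∂_2 = 13 ⇒ b_1 = 21 − 6 − 13 = 2; all invariant factors of ∂_2 are 1 so no torsion. So H_1 = Z^2.
rank ∂_2 = 13, rank ∂_3 = 0 ⇒ b_2 = 14 − 13 − 0 = 1. So H_2 = Z.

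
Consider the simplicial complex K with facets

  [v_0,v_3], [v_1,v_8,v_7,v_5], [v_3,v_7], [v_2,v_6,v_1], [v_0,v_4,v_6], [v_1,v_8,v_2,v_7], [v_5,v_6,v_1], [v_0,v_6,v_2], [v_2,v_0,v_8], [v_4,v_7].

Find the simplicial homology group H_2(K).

Order the vertices as v_0 < v_1 < v_2 < v_3 < v_4 < v_5 < v_6 < v_7 < v_8. Listing each simplex with vertices in this order, K has dimension 3 with simplices:

  0-simplices (9): [v_0], [v_1], [v_2], [v_3], [v_4], [v_5], [v_6], [v_7], [v_8]
  1-simplices (20): (20 of them)
  2-simplices (12): (12 of them)
  3-simplices (2): [v_1,v_2,v_7,v_8], [v_1,v_5,v_7,v_8]

so the chain groups are C_0 ≅ Z^9, C_1 ≅ Z^20, C_2 ≅ Z^12, C_3 ≅ Z^2.

∂_1: C_1 → C_0 sends each edge [p,q] (with p < q) to q − p.
The resulting 9×20 matrix has rank 8, and its Smith normal form has invariant factors (1,1,1,1,1,1,1,1).

The boundary map ∂_2: C_2 → C_1 acts by ∂[p,q,r] = [q,r] − [p,r] + [p,q]. For instance
  ∂[v_5,v_7,v_8] = [v_7,v_8] − [v_5,v_8] + [v_5,v_7],
  ∂[v_1,v_5,v_6] = [v_5,v_6] − [v_1,v_6] + [v_1,v_5].
This gives a 20×12 integer matrix of rank 10; reducing to Smith normal form yields diagonal entries (1,1,1,1,1,1,1,1,1,1).

The boundary map ∂_3: C_3 → C_2 sends each 3-simplex σ to the alternating sum Σ_i (−1)^i (σ with its i-th vertex removed). For instance
  ∂[v_1,v_2,v_7,v_8] = [v_2,v_7,v_8] − [v_1,v_7,v_8] + [v_1,v_2,v_8] − [v_1,v_2,v_7],
  ∂[v_1,v_5,v_7,v_8] = [v_5,v_7,v_8] − [v_1,v_7,v_8] + [v_1,v_5,v_8] − [v_1,v_5,v_7].
As a 12×2 matrix over Z this has rank 2, with invariant factors (1,1).

Computing H_k = (kernel of ∂_k) / (image of ∂_{k+1}):

  H_2: rank ker ∂_2 − rank ∂_3 = (12 − 10) − 2 = 0, and the invariant factors of ∂_3 are all 1, so H_2 ≅ 0.

H_2 ≅ 0.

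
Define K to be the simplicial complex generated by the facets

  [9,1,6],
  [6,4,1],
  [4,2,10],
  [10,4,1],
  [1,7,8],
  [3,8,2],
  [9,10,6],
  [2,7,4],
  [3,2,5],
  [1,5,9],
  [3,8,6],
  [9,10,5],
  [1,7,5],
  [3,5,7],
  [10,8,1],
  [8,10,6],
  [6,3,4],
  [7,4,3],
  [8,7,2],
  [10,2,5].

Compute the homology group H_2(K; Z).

We work with the vertex ordering 1 < 2 < 3 < 4 < 5 < 6 < 7 < 8 < 9 < 10. The simplices of K, each written with vertices in increasing order, are:

  0-simplices (10): [1], [2], [3], [4], [5], [6], [7], [8], [9], [10]
  1-simplices (30): (30 of them)
  2-simplices (20): (20 of them)

giving chain groups C_0 ≅ Z^10, C_1 ≅ Z^30, C_2 ≅ Z^20.

Boundary ∂_1: C_1 → C_0 sends each edge [p,q] (with p < q) to q − p. For instance
  ∂[5,7] = [7] − [5].
The 10×30 boundary matrix has rank 9 and Smith normal form diag(1,1,1,1,1,1,1,1,1).

Boundary ∂_2: C_2 → C_1 sends each 2-simplex [p,q,r] to [q,r] − [p,r] + [p,q]. For instance
  ∂[3,4,7] = [4,7] − [3,7] + [3,4],
  ∂[6,8,10] = [8,10] − [6,10] + [6,8].
As a 30×20 matrix over Z this has rank 20, with invariant factors (1,1,1,1,1,1,1,1,1,1,1,1,1,1,1,1,1,1,1,2).

Computing H_k = (kernel of ∂_k) / (image of ∂_{k+1}):

  H_2: rank ker ∂_2 − rank ∂_3 = (20 − 20) − 0 = 0, and there is no ∂_3, so H_2 ≅ 0.

(K is a triangulation of the Klein bottle.)

H_2 = 0.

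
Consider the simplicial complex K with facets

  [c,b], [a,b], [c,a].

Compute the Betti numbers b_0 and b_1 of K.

Order the vertices as a < b < c. Listing each simplex with vertices in this order, K has dimension 1 with simplices:

  0-simplices (3): a, b, c
  1-simplices (3): ab, ac, bc

giving chain groups C_0 ≅ Z^3, C_1 ≅ Z^3.

Boundary ∂_1: C_1 → C_0 maps an edge to its endpoints' difference, ∂[p,q] = q − p.
The 3×3 boundary matrix has rank 2 and Smith normal form diag(1,1).

Reading off H_k = ker ∂_k / im ∂_{k+1}:

  H_0: rank C_0 − rank ∂_1 = 3 − 2 = 1, and the invariant factors of ∂_1 are all 1, so H_0 ≅ Z.
  H_1: rank ker ∂_1 − rank ∂_2 = (3 − 2) − 0 = 1, and there is no ∂_2, so H_1 ≅ Z.

Hence the Betti numbers are b_0 = 1, b_1 = 1.

b_0 = 1, b_1 = 1.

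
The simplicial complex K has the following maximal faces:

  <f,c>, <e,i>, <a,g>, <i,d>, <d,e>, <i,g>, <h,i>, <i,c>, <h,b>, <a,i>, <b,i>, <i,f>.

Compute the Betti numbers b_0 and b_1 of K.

Take the total order a < b < c < d < e < f < g < h < i on the vertex set. Then K (dimension 1) consists of the simplices:

  0-simplices (9): a, b, c, d, e, f, g, h, i
  1-simplices (12): ag, ai, bh, bi, cf, ci, de, di, ei, fi, gi, hi

Hence C_0 ≅ Z^9, C_1 ≅ Z^12.

∂_1: C_1 → C_0 maps an edge to its endpoints' difference, ∂[p,q] = q − p.
The resulting 9×12 matrix has rank 8, and its Smith normal form has invariant factors (1,1,1,1,1,1,1,1).

From H_k ≅ ker(∂_k) / im(∂_{k+1}) we obtain:

  H_0: rank C_0 − rank ∂_1 = 9 − 8 = 1, and the invariant factors of ∂_1 are all 1, so H_0 = Z.
  H_1: rank ker ∂_1 − rank ∂_2 = (12 − 8) − 0 = 4, and there is no ∂_2, so H_1 = Z^4.

As a check, the Euler characteristic is 9 − 12 = -3, which agrees with 1 − 4 = -3.
(K is a triangulation of a wedge of 4 circles.)

Hence the Betti numbers are b_0 = 1, b_1 = 4.

b_0 = 1, b_1 = 4.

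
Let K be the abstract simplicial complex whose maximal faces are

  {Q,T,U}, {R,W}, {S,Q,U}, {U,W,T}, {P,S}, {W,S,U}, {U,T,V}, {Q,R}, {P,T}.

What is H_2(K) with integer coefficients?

H_2 = 0.

Take the total order P < Q < R < S < T < U < V < W on the vertex set. Then K (dimension 2) consists of the simplices:

  0-simplices (8): P, Q, R, S, T, U, V, W
  1-simplices (14): PS, PT, QR, QS, QT, QU, RW, SU, SW, TU, TV, TW, UV, UW
  2-simplices (5): QSU, QTU, SUW, TUV, TUW

giving chain groups C_0 ≅ Z^8, C_1 ≅ Z^14, C_2 ≅ Z^5.

∂_1: C_1 → C_0 is given by ∂[p,q] = [q] − [p]. For instance
  ∂UW = W − U.
The resulting 8×14 matrix has rank 7, and its Smith normal form has invariant factors (1,1,1,1,1,1,1).

Boundary ∂_2: C_2 → C_1 maps a triangle to the signed sum of its edges. For instance
  ∂QSU = SU − QU + QS,
  ∂TUW = UW − TW + TU.
The resulting 14×5 matrix has rank 5, and its Smith normal form has invariant factors (1,1,1,1,1).

From H_k ≅ ker(∂_k) / im(∂_{k+1}) we obtain:

  H_2: rank ker ∂_2 − rank ∂_3 = (5 − 5) − 0 = 0, and there is no ∂_3, so H_2 ≅ 0.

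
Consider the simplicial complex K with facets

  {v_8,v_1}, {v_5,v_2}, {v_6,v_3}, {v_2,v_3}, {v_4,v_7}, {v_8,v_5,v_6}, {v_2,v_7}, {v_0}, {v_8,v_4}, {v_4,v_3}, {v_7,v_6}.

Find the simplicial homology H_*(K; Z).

Order the vertices as v_0 < v_1 < v_2 < v_3 < v_4 < v_5 < v_6 < v_7 < v_8. Listing each simplex with vertices in this order, K has dimension 2 with simplices:

  0-simplices (9): [v_0], [v_1], [v_2], [v_3], [v_4], [v_5], [v_6], [v_7], [v_8]
  1-simplices (12): [v_1,v_8], [v_2,v_3], [v_2,v_5], [v_2,v_7], [v_3,v_4], [v_3,v_6], [v_4,v_7], [v_4,v_8], [v_5,v_6], [v_5,v_8], [v_6,v_7], [v_6,v_8]
  2-simplices (1): [v_5,v_6,v_8]

giving chain groups C_0 ≅ Z^9, C_1 ≅ Z^12, C_2 ≅ Z^1.

The boundary map ∂_1: C_1 → C_0 maps an edge to its endpoints' difference, ∂[p,q] = q − p. For instance
  ∂[v_1,v_8] = [v_8] − [v_1].
As a 9×12 matrix over Z this has rank 7, with invariant factors (1,1,1,1,1,1,1).

The boundary map ∂_2: C_2 → C_1 sends each 2-simplex [p,q,r] to [q,r] − [p,r] + [p,q]. For instance
  ∂[v_5,v_6,v_8] = [v_6,v_8] − [v_5,v_8] + [v_5,v_6].
The 12×1 boundary matrix has rank 1 and Smith normal form diag(1).

Now H_k = ker ∂_k / im ∂_{k+1}, so:

  H_0: rank C_0 − rank ∂_1 = 9 − 7 = 2, and the invariant factors of ∂_1 are all 1, so H_0 ≅ Z^2.
  H_1: rank ker ∂_1 − rank ∂_2 = (12 − 7) − 1 = 4, and the invariant factors of ∂_2 are all 1, so H_1 ≅ Z^4.
  H_2: rank ker ∂_2 − rank ∂_3 = (1 − 1) − 0 = 0, and there is no ∂_3, so H_2 ≅ 0.

As a check, the Euler characteristic is 9 − 12 + 1 = -2, which agrees with 2 − 4 + 0 = -2.

H_0 = Z^2,  H_1 = Z^4,  H_2 = 0.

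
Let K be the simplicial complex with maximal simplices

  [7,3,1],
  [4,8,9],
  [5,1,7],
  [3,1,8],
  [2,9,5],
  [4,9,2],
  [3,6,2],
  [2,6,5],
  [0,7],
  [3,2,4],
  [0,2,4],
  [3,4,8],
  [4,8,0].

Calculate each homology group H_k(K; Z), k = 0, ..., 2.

Take the total order 0 < 1 < 2 < 3 < 4 < 5 < 6 < 7 < 8 < 9 on the vertex set. Then K (dimension 2) consists of the simplices:

  0-simplices (10): [0], [1], [2], [3], [4], [5], [6], [7], [8], [9]
  1-simplices (23): [0,2], [0,4], [0,7], [0,8], [1,3], [1,5], [1,7], [1,8], [2,3], [2,4], [2,5], [2,6], [2,9], [3,4], [3,6], [3,7], [3,8], [4,8], [4,9], [5,6], [5,7], [5,9], [8,9]
  2-simplices (12): [0,2,4], [0,4,8], [1,3,7], [1,3,8], [1,5,7], [2,3,4], [2,3,6], [2,4,9], [2,5,6], [2,5,9], [3,4,8], [4,8,9]

Hence C_0 ≅ Z^10, C_1 ≅ Z^23, C_2 ≅ Z^12.

∂_1: C_1 → C_0 is given by ∂[p,q] = [q] − [p]. For instance
  ∂[3,8] = [8] − [3].
As a 10×23 matrix over Z this has rank 9, with invariant factors (1,1,1,1,1,1,1,1,1).

∂_2: C_2 → C_1 sends each 2-simplex [p,q,r] to [q,r] − [p,r] + [p,q]. For instance
  ∂[1,3,7] = [3,7] − [1,7] + [1,3],
  ∂[1,5,7] = [5,7] − [1,7] + [1,5].
As a 23×12 matrix over Z this has rank 12, with invariant factors (1,1,1,1,1,1,1,1,1,1,1,1).

From H_k ≅ ker(∂_k) / im(∂_{k+1}) we obtain:

  H_0: rank C_0 − rank ∂_1 = 10 − 9 = 1, and the invariant factors of ∂_1 are all 1, so H_0 = Z.
  H_1: rank ker ∂_1 − rank ∂_2 = (23 − 9) − 12 = 2, and the invariant factors of ∂_2 are all 1, so H_1 = Z^2.
  H_2: rank ker ∂_2 − rank ∂_3 = (12 − 12) − 0 = 0, and there is no ∂_3, so H_2 = 0.

H_0 = Z,  H_1 = Z^2,  H_2 = 0.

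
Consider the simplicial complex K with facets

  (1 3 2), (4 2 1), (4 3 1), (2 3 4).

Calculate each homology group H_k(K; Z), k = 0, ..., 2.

H_0 ≅ Z,  H_1 = 0,  H_2 ≅ Z.

We work with the vertex ordering 1 < 2 < 3 < 4. The simplices of K, each written with vertices in increasing order, are:

  0-simplices (4): [1], [2], [3], [4]
  1-simplices (6): [1,2], [1,3], [1,4], [2,3], [2,4], [3,4]
  2-simplices (4): [1,2,3], [1,2,4], [1,3,4], [2,3,4]

so the chain groups are C_0 ≅ Z^4, C_1 ≅ Z^6, C_2 ≅ Z^4.

Boundary ∂_1: C_1 → C_0 maps an edge to its endpoints' difference, ∂[p,q] = q − p. For instance
  ∂[1,3] = [3] − [1].
This gives a 4×6 integer matrix of rank 3; reducing to Smith normal form yields diagonal entries (1,1,1).

Boundary ∂_2: C_2 → C_1 maps a triangle to the signed sum of its edges. For instance
  ∂[1,2,4] = [2,4] − [1,4] + [1,2],
  ∂[1,2,3] = [2,3] − [1,3] + [1,2].
This gives a 6×4 integer matrix of rank 3; reducing to Smith normal form yields diagonal entries (1,1,1).

Reading off H_k = ker ∂_k / im ∂_{k+1}:

  H_0: rank C_0 − rank ∂_1 = 4 − 3 = 1, and the invariant factors of ∂_1 are all 1, so H_0 = Z.
  H_1: rank ker ∂_1 − rank ∂_2 = (6 − 3) − 3 = 0, and the invariant factors of ∂_2 are all 1, so H_1 = 0.
  H_2: rank ker ∂_2 − rank ∂_3 = (4 − 3) − 0 = 1, and there is no ∂_3, so H_2 = Z.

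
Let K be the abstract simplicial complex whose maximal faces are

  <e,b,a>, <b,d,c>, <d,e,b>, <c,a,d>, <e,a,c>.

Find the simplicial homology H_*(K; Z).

K has 5 vertices, 10 edges, 5 triangles.
rank ∂_0 = 0, rank ∂_1 = 4 ⇒ b_0 = 5 − 0 − 4 = 1; all invariant factors of ∂_1 are 1 so no torsion. So H_0 = Z.
rank ∂_1 = 4, rank ∂_2 = 5 ⇒ b_1 = 10 − 4 − 5 = 1; all invariant factors of ∂_2 are 1 so no torsion. So H_1 = Z.
rank ∂_2 = 5, rank ∂_3 = 0 ⇒ b_2 = 5 − 5 − 0 = 0. So H_2 = 0.

H_0 = Z,  H_1 = Z,  H_2 = 0.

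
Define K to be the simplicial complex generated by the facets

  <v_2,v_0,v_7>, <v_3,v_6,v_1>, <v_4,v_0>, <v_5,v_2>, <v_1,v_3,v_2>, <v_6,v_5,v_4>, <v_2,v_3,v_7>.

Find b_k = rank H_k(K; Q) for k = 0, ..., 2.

b_0 = 1, b_1 = 2, b_2 = 0.

Order the vertices as v_0 < v_1 < v_2 < v_3 < v_4 < v_5 < v_6 < v_7. Listing each simplex with vertices in this order, K has dimension 2 with simplices:

  0-simplices (8): [v_0], [v_1], [v_2], [v_3], [v_4], [v_5], [v_6], [v_7]
  1-simplices (14): [v_0,v_2], [v_0,v_4], [v_0,v_7], [v_1,v_2], [v_1,v_3], [v_1,v_6], [v_2,v_3], [v_2,v_5], [v_2,v_7], [v_3,v_6], [v_3,v_7], [v_4,v_5], [v_4,v_6], [v_5,v_6]
  2-simplices (5): [v_0,v_2,v_7], [v_1,v_2,v_3], [v_1,v_3,v_6], [v_2,v_3,v_7], [v_4,v_5,v_6]

Hence C_0 ≅ Z^8, C_1 ≅ Z^14, C_2 ≅ Z^5.

The boundary map ∂_1: C_1 → C_0 sends each edge [p,q] (with p < q) to q − p. For instance
  ∂[v_5,v_6] = [v_6] − [v_5].
The resulting 8×14 matrix has rank 7, and its Smith normal form has invariant factors (1,1,1,1,1,1,1).

Boundary ∂_2: C_2 → C_1 maps a triangle to the signed sum of its edges. For instance
  ∂[v_2,v_3,v_7] = [v_3,v_7] − [v_2,v_7] + [v_2,v_3],
  ∂[v_0,v_2,v_7] = [v_2,v_7] − [v_0,v_7] + [v_0,v_2].
The 14×5 boundary matrix has rank 5 and Smith normal form diag(1,1,1,1,1).

Computing H_k = (kernel of ∂_k) / (image of ∂_{k+1}):

  H_0: rank C_0 − rank ∂_1 = 8 − 7 = 1, and the invariant factors of ∂_1 are all 1, so H_0 = Z.
  H_1: rank ker ∂_1 − rank ∂_2 = (14 − 7) − 5 = 2, and the invariant factors of ∂_2 are all 1, so H_1 = Z^2.
  H_2: rank ker ∂_2 − rank ∂_3 = (5 − 5) − 0 = 0, and there is no ∂_3, so H_2 = 0.

As a check, the Euler characteristic is 8 − 14 + 5 = -1, which agrees with 1 − 2 + 0 = -1.

Hence the Betti numbers are b_0 = 1, b_1 = 2, b_2 = 0.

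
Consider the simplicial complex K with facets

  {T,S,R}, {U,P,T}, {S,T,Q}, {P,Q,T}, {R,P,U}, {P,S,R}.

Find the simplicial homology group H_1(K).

Take the total order P < Q < R < S < T < U on the vertex set. Then K (dimension 2) consists of the simplices:

  0-simplices (6): P, Q, R, S, T, U
  1-simplices (12): PQ, PR, PS, PT, PU, QS, QT, RS, RT, RU, ST, TU
  2-simplices (6): PQT, PRS, PRU, PTU, QST, RST

Hence C_0 ≅ Z^6, C_1 ≅ Z^12, C_2 ≅ Z^6.

Boundary ∂_1: C_1 → C_0 is given by ∂[p,q] = [q] − [p]. For instance
  ∂PT = T − P.
This gives a 6×12 integer matrix of rank 5; reducing to Smith normal form yields diagonal entries (1,1,1,1,1).

Boundary ∂_2: C_2 → C_1 sends each 2-simplex [p,q,r] to [q,r] − [p,r] + [p,q]. For instance
  ∂PRS = RS − PS + PR,
  ∂PQT = QT − PT + PQ.
This gives a 12×6 integer matrix of rank 6; reducing to Smith normal form yields diagonal entries (1,1,1,1,1,1).

Reading off H_k = ker ∂_k / im ∂_{k+1}:

  H_1: rank ker ∂_1 − rank ∂_2 = (12 − 5) − 6 = 1, and the invariant factors of ∂_2 are all 1, so H_1 ≅ Z.

H_1 = Z.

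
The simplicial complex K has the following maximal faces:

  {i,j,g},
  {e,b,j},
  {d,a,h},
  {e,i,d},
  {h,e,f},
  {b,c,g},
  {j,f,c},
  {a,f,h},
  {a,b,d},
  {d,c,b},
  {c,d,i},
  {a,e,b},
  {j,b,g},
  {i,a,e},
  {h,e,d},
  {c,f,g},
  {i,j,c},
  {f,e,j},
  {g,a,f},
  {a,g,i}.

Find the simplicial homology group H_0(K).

We work with the vertex ordering a < b < c < d < e < f < g < h < i < j. The simplices of K, each written with vertices in increasing order, are:

  0-simplices (10): a, b, c, d, e, f, g, h, i, j
  1-simplices (30): ab, ad, ae, af, ag, ah, ai, bc, bd, be, bg, bj, cd, cf, cg, ci, cj, de, dh, di, ef, eh, ei, ej, fg, fh, fj, gi, gj, ij
  2-simplices (20): abd, abe, adh, aei, afg, afh, agi, bcd, bcg, bej, bgj, cdi, cfg, cfj, cij, deh, dei, efh, efj, gij

giving chain groups C_0 ≅ Z^10, C_1 ≅ Z^30, C_2 ≅ Z^20.

Boundary ∂_1: C_1 → C_0 is given by ∂[p,q] = [q] − [p].
The resulting 10×30 matrix has rank 9, and its Smith normal form has invariant factors (1,1,1,1,1,1,1,1,1).

The boundary map ∂_2: C_2 → C_1 acts by ∂[p,q,r] = [q,r] − [p,r] + [p,q]. For instance
  ∂agi = gi − ai + ag,
  ∂afg = fg − ag + af.
The resulting 30×20 matrix has rank 20, and its Smith normal form has invariant factors (1,1,1,1,1,1,1,1,1,1,1,1,1,1,1,1,1,1,1,2).

Reading off H_k = ker ∂_k / im ∂_{k+1}:

  H_0: rank C_0 − rank ∂_1 = 10 − 9 = 1, and the invariant factors of ∂_1 are all 1, so H_0 ≅ Z.

H_0 ≅ Z.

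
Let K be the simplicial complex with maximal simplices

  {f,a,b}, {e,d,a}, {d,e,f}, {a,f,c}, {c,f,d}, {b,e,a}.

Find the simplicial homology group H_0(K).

Take the total order a < b < c < d < e < f on the vertex set. Then K (dimension 2) consists of the simplices:

  0-simplices (6): a, b, c, d, e, f
  1-simplices (12): ab, ac, ad, ae, af, be, bf, cd, cf, de, df, ef
  2-simplices (6): abe, abf, acf, ade, cdf, def

so the chain groups are C_0 ≅ Z^6, C_1 ≅ Z^12, C_2 ≅ Z^6.

∂_1: C_1 → C_0 maps an edge to its endpoints' difference, ∂[p,q] = q − p.
The resulting 6×12 matrix has rank 5, and its Smith normal form has invariant factors (1,1,1,1,1).

The boundary map ∂_2: C_2 → C_1 acts by ∂[p,q,r] = [q,r] − [p,r] + [p,q]. For instance
  ∂def = ef − df + de,
  ∂ade = de − ae + ad.
This gives a 12×6 integer matrix of rank 6; reducing to Smith normal form yields diagonal entries (1,1,1,1,1,1).

Computing H_k = (kernel of ∂_k) / (image of ∂_{k+1}):

  H_0: rank C_0 − rank ∂_1 = 6 − 5 = 1, and the invariant factors of ∂_1 are all 1, so H_0 = Z.

H_0 ≅ Z.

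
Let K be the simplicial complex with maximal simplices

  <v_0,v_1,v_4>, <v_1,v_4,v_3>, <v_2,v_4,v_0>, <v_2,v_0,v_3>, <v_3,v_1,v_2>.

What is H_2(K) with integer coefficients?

H_2 = 0.

K has 5 vertices, 10 edges, 5 triangles.
rank ∂_2 = 5, rank ∂_3 = 0 ⇒ b_2 = 5 − 5 − 0 = 0. So H_2 = 0.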